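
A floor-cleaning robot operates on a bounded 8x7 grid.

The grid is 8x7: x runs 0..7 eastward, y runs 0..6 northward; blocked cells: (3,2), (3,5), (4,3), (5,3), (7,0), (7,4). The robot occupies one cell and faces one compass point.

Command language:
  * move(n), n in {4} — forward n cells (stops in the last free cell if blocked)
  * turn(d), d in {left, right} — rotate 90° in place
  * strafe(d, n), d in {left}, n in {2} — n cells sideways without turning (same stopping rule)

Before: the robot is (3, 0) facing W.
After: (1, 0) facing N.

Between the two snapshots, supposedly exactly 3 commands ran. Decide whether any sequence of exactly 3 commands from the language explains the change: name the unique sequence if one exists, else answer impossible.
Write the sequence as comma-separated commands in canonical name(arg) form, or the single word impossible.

strafe(left, 2), turn(right), strafe(left, 2)

key: the first strafe(left, 2) runs into the grid edge before its full distance
initial: (3, 0) facing W
[1] after strafe(left, 2): (3, 0) facing W
[2] after turn(right): (3, 0) facing N
[3] after strafe(left, 2): (1, 0) facing N
uniquely the one of 64 3-step routes that fits.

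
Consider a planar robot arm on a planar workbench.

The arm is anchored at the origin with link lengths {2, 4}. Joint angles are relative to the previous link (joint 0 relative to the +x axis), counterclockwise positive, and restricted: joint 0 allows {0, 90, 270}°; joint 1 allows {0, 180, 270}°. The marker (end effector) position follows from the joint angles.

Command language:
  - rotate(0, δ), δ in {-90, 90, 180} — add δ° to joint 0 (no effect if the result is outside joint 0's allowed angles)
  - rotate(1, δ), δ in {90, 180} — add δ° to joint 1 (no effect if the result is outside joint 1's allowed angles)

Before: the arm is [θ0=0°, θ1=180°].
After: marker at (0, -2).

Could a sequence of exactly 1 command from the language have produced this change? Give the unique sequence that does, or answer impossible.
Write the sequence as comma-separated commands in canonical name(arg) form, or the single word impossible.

start: [θ0=0°, θ1=180°]
t=1 rotate(0, 90) ⇒ [θ0=90°, θ1=180°]
no other 1-command option fits: unique.

rotate(0, 90)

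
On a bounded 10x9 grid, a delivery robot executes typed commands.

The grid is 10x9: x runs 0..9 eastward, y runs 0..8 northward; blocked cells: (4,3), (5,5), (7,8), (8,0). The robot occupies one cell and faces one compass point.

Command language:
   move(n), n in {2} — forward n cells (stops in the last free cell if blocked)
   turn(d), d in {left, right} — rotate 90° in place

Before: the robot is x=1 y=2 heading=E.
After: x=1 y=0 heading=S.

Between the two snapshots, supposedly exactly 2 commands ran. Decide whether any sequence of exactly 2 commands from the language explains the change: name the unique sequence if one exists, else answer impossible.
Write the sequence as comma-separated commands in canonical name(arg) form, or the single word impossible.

turn(right), move(2)

key: cell and facing (now S) both changed — the 2 commands mix motion and turning
t0: x=1 y=2 heading=E
step 1 (turn(right)): x=1 y=2 heading=S
step 2 (move(2)): x=1 y=0 heading=S
no rival 2-sequence matches.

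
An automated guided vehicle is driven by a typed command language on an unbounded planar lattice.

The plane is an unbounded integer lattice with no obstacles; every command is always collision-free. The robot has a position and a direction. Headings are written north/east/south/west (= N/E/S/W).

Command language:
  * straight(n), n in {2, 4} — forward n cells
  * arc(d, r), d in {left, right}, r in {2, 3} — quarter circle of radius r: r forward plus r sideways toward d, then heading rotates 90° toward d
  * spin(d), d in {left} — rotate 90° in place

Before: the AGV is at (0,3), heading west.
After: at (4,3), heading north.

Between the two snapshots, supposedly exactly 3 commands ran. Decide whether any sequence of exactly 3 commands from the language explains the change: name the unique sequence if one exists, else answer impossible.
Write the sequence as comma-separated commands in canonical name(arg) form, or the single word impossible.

spin(left), arc(left, 2), arc(left, 2)

key: cell and facing (now N) both changed — the 3 commands mix motion and turning
start: at (0,3), heading west
t=1 spin(left) ⇒ at (0,3), heading south
t=2 arc(left, 2) ⇒ at (2,1), heading east
t=3 arc(left, 2) ⇒ at (4,3), heading north
uniquely the one of 343 3-step routes that fits.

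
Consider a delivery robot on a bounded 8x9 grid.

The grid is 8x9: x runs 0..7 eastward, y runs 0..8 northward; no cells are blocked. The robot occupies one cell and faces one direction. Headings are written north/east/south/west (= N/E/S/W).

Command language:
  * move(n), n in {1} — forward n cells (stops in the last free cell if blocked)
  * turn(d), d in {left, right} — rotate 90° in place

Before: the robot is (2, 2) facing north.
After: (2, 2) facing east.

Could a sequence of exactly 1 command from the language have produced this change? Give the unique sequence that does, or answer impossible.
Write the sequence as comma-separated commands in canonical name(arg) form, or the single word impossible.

turn(right)

key: (2,2) unchanged — the single command moves nothing
from: (2, 2) facing north
1. turn(right) → (2, 2) facing east
uniquely the one of 3 1-step routes that fits.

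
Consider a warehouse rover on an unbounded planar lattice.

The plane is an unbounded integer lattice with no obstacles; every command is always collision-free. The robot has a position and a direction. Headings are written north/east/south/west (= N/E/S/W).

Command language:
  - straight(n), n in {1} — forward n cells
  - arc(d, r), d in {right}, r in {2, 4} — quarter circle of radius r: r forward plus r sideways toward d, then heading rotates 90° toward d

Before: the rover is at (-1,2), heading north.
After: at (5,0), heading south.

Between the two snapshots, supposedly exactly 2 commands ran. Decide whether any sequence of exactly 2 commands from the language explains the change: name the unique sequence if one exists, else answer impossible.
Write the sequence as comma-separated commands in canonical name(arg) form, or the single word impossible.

key: running arc(right, 4) before arc(right, 2) would end elsewhere — order is forced
begin: at (-1,2), heading north
1. arc(right, 2) → at (1,4), heading east
2. arc(right, 4) → at (5,0), heading south
no other 2-command option fits: unique.

arc(right, 2), arc(right, 4)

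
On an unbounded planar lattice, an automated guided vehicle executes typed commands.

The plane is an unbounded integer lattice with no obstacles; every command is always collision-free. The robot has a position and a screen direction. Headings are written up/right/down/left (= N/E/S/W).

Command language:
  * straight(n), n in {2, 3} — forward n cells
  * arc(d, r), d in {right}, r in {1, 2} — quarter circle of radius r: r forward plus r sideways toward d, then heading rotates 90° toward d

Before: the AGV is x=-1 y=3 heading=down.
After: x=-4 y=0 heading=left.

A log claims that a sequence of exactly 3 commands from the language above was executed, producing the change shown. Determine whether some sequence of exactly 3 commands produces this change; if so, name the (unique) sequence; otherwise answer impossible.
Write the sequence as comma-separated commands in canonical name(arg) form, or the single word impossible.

key: cell and facing (now W) both changed — the 3 commands mix motion and turning
from: x=-1 y=3 heading=down
step 1 (straight(2)): x=-1 y=1 heading=down
step 2 (arc(right, 1)): x=-2 y=0 heading=left
step 3 (straight(2)): x=-4 y=0 heading=left
no rival 3-sequence matches.

straight(2), arc(right, 1), straight(2)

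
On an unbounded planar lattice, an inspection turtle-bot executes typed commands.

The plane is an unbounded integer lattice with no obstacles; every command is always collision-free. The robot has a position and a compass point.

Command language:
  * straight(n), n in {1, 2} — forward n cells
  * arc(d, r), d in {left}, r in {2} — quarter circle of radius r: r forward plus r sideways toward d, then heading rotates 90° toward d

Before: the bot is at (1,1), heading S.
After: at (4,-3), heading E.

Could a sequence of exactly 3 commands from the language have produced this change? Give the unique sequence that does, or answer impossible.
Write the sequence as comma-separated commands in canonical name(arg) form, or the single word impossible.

straight(2), arc(left, 2), straight(1)

key: order matters: swapping straight(2) and straight(1) lands elsewhere
start: at (1,1), heading S
t=1 straight(2) ⇒ at (1,-1), heading S
t=2 arc(left, 2) ⇒ at (3,-3), heading E
t=3 straight(1) ⇒ at (4,-3), heading E
uniquely the one of 27 3-step routes that fits.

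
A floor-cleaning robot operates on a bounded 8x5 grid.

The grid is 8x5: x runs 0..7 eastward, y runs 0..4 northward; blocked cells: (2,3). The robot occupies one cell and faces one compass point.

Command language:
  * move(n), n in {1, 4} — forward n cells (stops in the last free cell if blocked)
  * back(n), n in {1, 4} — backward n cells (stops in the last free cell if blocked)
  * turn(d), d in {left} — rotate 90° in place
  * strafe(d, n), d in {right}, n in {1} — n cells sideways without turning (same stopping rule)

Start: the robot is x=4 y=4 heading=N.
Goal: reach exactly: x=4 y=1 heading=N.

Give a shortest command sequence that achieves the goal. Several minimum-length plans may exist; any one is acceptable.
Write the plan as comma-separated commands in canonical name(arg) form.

back(4), move(1)

initial: x=4 y=4 heading=N
t=1 back(4) ⇒ x=4 y=0 heading=N
t=2 move(1) ⇒ x=4 y=1 heading=N
no 1-step plan works, so 2 is optimal.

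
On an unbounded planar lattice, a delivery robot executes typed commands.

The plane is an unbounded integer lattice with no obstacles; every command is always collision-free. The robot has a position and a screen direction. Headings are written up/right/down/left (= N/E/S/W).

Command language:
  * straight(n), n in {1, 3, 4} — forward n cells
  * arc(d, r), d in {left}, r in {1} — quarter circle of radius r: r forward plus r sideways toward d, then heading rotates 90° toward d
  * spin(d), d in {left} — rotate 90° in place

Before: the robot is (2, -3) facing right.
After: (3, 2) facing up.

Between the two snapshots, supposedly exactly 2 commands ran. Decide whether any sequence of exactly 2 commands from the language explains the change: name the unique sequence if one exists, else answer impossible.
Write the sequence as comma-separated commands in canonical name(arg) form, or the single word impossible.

arc(left, 1), straight(4)

key: cell and facing (now N) both changed — the 2 commands mix motion and turning
from: (2, -3) facing right
step 1 (arc(left, 1)): (3, -2) facing up
step 2 (straight(4)): (3, 2) facing up
no other 2-command option fits: unique.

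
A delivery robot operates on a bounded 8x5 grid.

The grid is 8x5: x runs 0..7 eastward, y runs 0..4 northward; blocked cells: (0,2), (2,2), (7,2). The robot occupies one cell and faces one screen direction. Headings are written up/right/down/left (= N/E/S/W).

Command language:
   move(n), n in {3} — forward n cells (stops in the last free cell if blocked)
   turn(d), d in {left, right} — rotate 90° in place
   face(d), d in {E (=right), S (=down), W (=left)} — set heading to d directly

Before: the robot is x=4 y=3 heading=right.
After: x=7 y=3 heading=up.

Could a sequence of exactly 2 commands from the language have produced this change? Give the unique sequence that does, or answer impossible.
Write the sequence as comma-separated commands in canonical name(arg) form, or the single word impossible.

move(3), turn(left)

key: order matters: swapping move(3) and turn(left) lands elsewhere
initial: x=4 y=3 heading=right
1. move(3) → x=7 y=3 heading=right
2. turn(left) → x=7 y=3 heading=up
all 36 alternatives checked — unique.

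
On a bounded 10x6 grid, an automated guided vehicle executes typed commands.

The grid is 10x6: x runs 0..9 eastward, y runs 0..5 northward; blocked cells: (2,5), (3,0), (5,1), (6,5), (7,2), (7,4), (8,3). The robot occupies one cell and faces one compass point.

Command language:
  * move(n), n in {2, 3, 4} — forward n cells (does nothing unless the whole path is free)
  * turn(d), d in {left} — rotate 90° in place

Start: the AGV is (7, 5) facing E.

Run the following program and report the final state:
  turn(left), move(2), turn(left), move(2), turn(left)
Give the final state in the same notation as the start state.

(7, 5) facing S

start: (7, 5) facing E
1. turn(left) → (7, 5) facing N
2. move(2) → (7, 5) facing N
3. turn(left) → (7, 5) facing W
4. move(2) → (7, 5) facing W
5. turn(left) → (7, 5) facing S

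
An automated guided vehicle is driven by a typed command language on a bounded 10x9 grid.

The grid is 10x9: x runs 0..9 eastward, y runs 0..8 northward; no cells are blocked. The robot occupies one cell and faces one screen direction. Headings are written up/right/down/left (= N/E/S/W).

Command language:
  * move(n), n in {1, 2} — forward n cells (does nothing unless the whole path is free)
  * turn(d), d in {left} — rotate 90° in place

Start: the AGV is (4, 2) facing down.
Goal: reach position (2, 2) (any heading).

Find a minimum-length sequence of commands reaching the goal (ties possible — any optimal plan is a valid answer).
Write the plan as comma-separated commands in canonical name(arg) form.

turn(left), turn(left), turn(left), move(2)

t0: (4, 2) facing down
[1] after turn(left): (4, 2) facing right
[2] after turn(left): (4, 2) facing up
[3] after turn(left): (4, 2) facing left
[4] after move(2): (2, 2) facing left
no 3-step plan works, so 4 is optimal.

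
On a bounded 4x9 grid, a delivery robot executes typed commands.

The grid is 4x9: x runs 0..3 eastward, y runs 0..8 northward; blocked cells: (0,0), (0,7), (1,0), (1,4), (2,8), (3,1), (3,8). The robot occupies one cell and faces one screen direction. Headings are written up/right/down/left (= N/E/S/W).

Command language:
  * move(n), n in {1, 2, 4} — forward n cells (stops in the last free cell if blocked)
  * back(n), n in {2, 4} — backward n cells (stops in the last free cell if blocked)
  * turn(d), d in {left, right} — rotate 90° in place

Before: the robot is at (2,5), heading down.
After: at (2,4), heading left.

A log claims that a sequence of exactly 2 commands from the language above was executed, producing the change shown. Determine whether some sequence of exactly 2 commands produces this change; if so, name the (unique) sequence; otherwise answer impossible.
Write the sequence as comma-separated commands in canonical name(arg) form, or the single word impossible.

key: position moved to (2,4) AND the heading swung to W — translation plus rotation needed
initial: at (2,5), heading down
step 1 (move(1)): at (2,4), heading down
step 2 (turn(right)): at (2,4), heading left
uniquely the one of 49 2-step routes that fits.

move(1), turn(right)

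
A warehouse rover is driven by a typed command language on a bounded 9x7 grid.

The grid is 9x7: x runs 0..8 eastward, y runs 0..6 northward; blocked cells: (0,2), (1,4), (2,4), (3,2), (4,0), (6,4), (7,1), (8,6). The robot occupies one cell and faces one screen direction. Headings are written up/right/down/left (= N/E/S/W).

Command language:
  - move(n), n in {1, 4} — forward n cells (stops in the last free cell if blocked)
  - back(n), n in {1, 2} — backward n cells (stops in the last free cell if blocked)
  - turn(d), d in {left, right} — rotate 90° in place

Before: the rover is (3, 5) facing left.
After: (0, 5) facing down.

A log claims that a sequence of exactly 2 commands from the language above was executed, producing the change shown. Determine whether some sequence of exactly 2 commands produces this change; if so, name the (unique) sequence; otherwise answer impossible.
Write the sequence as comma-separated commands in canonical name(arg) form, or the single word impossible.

key: cell and facing (now S) both changed — the 2 commands mix motion and turning
from: (3, 5) facing left
1. move(4) → (0, 5) facing left
2. turn(left) → (0, 5) facing down
no other 2-command option fits: unique.

move(4), turn(left)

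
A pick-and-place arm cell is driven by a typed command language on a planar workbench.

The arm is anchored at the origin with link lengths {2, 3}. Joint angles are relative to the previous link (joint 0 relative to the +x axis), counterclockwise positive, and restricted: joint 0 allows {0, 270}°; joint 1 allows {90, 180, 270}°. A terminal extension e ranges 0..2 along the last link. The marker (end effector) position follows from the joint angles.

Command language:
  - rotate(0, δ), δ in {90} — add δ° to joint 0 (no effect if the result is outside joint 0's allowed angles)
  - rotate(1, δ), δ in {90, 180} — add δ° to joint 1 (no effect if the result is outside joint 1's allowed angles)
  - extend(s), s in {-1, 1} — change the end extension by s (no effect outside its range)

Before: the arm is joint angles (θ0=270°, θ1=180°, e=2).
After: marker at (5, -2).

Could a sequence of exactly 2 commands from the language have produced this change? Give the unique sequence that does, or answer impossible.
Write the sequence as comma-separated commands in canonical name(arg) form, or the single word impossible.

key: order matters: swapping rotate(1, 90) and rotate(1, 180) lands elsewhere
begin: joint angles (θ0=270°, θ1=180°, e=2)
step 1 (rotate(1, 90)): joint angles (θ0=270°, θ1=270°, e=2)
step 2 (rotate(1, 180)): joint angles (θ0=270°, θ1=90°, e=2)
no other 2-command option fits: unique.

rotate(1, 90), rotate(1, 180)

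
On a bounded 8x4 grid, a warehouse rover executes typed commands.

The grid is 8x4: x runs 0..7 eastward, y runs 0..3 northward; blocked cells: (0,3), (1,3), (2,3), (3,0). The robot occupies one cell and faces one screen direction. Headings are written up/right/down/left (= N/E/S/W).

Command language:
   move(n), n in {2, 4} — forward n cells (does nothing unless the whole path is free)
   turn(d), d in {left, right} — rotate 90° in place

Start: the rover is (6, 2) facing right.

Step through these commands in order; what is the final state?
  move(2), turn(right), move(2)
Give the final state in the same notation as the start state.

(6, 0) facing down

start: (6, 2) facing right
1. move(2) → (6, 2) facing right
2. turn(right) → (6, 2) facing down
3. move(2) → (6, 0) facing down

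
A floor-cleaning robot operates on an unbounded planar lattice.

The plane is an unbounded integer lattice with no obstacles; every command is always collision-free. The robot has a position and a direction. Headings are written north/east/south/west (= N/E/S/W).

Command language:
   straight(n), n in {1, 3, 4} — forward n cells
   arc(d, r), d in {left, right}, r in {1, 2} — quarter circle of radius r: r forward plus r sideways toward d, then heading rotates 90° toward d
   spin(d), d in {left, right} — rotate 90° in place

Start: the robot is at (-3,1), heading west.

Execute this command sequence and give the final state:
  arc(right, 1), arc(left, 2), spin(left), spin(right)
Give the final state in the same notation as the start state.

from: at (-3,1), heading west
1. arc(right, 1) → at (-4,2), heading north
2. arc(left, 2) → at (-6,4), heading west
3. spin(left) → at (-6,4), heading south
4. spin(right) → at (-6,4), heading west

at (-6,4), heading west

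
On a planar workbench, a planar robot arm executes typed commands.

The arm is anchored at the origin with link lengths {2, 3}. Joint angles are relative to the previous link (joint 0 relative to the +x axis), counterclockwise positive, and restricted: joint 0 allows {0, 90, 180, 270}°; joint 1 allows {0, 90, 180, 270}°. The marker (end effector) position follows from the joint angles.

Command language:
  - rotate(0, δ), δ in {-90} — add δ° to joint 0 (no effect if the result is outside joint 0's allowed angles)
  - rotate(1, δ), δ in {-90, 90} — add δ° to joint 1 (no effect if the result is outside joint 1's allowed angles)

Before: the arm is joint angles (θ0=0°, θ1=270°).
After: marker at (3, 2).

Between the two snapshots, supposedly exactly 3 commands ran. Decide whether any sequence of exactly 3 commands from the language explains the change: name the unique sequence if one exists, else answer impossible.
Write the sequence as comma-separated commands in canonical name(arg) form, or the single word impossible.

from: joint angles (θ0=0°, θ1=270°)
[1] after rotate(0, -90): joint angles (θ0=270°, θ1=270°)
[2] after rotate(0, -90): joint angles (θ0=180°, θ1=270°)
[3] after rotate(0, -90): joint angles (θ0=90°, θ1=270°)
uniquely the one of 27 3-step routes that fits.

rotate(0, -90), rotate(0, -90), rotate(0, -90)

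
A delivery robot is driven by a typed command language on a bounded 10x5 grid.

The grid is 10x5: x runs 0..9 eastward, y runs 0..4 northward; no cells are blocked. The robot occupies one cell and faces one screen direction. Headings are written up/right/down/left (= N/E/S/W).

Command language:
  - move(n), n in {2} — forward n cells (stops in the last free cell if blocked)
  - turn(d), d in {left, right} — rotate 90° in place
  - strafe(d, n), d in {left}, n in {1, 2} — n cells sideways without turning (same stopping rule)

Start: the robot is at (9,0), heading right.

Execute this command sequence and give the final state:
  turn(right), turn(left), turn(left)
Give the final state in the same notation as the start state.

at (9,0), heading up

start: at (9,0), heading right
1. turn(right) → at (9,0), heading down
2. turn(left) → at (9,0), heading right
3. turn(left) → at (9,0), heading up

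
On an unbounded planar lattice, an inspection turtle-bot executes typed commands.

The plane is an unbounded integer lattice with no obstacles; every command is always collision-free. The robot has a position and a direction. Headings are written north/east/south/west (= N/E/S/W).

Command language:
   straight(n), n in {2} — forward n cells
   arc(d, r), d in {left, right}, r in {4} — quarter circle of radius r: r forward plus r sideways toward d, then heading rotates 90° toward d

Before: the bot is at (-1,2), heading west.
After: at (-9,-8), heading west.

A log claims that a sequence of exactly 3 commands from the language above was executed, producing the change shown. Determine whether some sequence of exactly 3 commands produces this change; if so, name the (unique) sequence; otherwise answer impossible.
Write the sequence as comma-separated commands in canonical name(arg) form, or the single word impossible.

arc(left, 4), straight(2), arc(right, 4)

key: still facing W at the end — net rotation zero over 3 steps
initial: at (-1,2), heading west
[1] after arc(left, 4): at (-5,-2), heading south
[2] after straight(2): at (-5,-4), heading south
[3] after arc(right, 4): at (-9,-8), heading west
uniquely the one of 27 3-step routes that fits.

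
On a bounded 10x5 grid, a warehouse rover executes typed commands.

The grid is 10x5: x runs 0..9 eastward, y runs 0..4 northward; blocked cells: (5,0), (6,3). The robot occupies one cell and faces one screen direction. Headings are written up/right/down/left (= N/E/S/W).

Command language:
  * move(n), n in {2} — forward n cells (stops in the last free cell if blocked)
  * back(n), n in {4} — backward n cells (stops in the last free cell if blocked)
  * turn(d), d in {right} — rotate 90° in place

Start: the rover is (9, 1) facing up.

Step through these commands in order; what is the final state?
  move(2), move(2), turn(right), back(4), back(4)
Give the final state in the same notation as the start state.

(1, 4) facing right

begin: (9, 1) facing up
[1] after move(2): (9, 3) facing up
[2] after move(2): (9, 4) facing up
[3] after turn(right): (9, 4) facing right
[4] after back(4): (5, 4) facing right
[5] after back(4): (1, 4) facing right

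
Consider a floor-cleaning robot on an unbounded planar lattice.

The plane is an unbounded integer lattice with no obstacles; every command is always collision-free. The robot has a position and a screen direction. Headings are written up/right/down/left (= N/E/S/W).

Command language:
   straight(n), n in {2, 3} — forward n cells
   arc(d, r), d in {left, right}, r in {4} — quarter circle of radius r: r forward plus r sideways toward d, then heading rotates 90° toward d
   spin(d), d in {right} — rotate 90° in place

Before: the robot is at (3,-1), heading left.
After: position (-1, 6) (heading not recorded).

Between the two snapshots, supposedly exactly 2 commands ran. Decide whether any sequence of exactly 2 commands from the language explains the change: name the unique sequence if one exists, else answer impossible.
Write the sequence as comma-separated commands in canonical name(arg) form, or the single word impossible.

key: running straight(3) before arc(right, 4) would end elsewhere — order is forced
start: at (3,-1), heading left
1. arc(right, 4) → at (-1,3), heading up
2. straight(3) → at (-1,6), heading up
no other 2-command option fits: unique.

arc(right, 4), straight(3)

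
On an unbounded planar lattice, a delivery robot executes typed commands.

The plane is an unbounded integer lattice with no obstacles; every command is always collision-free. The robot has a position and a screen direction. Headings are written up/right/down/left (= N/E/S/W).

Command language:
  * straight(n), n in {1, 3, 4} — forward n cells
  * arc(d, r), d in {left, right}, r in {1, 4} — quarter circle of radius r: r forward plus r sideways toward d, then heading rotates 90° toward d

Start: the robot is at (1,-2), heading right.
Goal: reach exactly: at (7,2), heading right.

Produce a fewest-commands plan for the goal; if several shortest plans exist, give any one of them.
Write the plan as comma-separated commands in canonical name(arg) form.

arc(left, 4), straight(4), arc(left, 1), arc(left, 1), arc(left, 4)

initial: at (1,-2), heading right
t=1 arc(left, 4) ⇒ at (5,2), heading up
t=2 straight(4) ⇒ at (5,6), heading up
t=3 arc(left, 1) ⇒ at (4,7), heading left
t=4 arc(left, 1) ⇒ at (3,6), heading down
t=5 arc(left, 4) ⇒ at (7,2), heading right
shorter routes all fall short; 5 is best.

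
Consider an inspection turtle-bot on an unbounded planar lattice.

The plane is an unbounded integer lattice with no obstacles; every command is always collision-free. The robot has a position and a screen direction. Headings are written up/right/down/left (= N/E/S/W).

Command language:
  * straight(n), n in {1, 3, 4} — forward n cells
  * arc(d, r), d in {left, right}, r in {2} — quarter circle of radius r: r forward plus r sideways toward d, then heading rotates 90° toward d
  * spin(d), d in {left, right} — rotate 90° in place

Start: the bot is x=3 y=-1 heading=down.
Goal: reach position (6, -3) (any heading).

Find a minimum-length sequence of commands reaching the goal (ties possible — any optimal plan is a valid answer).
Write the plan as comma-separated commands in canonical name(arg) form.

arc(left, 2), straight(1)

from: x=3 y=-1 heading=down
t=1 arc(left, 2) ⇒ x=5 y=-3 heading=right
t=2 straight(1) ⇒ x=6 y=-3 heading=right
no 1-step plan works, so 2 is optimal.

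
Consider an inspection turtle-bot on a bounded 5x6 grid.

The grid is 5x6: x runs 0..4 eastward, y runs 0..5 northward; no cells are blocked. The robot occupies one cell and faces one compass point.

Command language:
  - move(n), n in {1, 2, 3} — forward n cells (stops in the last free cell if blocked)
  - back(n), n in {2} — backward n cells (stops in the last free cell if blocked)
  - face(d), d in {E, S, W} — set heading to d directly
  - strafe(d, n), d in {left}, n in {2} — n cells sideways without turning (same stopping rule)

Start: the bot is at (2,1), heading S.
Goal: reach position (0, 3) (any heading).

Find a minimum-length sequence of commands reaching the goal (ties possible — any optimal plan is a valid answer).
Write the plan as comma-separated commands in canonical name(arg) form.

back(2), face(W), move(3)

begin: at (2,1), heading S
step 1 (back(2)): at (2,3), heading S
step 2 (face(W)): at (2,3), heading W
step 3 (move(3)): at (0,3), heading W
minimal: 3 command(s), checked below 3.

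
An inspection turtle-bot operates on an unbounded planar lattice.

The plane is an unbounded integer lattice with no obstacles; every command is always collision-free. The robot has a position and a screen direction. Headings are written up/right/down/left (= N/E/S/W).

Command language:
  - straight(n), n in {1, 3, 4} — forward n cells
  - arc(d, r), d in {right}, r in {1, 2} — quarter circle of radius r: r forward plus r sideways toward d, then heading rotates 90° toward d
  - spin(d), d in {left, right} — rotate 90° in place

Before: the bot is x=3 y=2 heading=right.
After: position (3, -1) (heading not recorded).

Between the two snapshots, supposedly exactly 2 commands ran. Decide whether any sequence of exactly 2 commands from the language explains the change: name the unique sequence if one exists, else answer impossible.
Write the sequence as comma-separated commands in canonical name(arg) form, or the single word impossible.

key: order matters: swapping spin(right) and straight(3) lands elsewhere
from: x=3 y=2 heading=right
1. spin(right) → x=3 y=2 heading=down
2. straight(3) → x=3 y=-1 heading=down
no other 2-command option fits: unique.

spin(right), straight(3)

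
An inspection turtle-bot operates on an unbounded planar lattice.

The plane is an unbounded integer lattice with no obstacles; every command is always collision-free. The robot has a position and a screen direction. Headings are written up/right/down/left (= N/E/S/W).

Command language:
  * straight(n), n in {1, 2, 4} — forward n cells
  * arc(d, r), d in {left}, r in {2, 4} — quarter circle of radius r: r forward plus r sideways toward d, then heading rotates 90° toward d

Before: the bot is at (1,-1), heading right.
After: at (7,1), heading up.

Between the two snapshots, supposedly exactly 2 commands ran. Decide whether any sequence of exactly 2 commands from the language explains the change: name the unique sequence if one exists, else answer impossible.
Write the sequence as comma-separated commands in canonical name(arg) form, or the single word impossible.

straight(4), arc(left, 2)

key: running arc(left, 2) before straight(4) would end elsewhere — order is forced
from: at (1,-1), heading right
t=1 straight(4) ⇒ at (5,-1), heading right
t=2 arc(left, 2) ⇒ at (7,1), heading up
all 25 alternatives checked — unique.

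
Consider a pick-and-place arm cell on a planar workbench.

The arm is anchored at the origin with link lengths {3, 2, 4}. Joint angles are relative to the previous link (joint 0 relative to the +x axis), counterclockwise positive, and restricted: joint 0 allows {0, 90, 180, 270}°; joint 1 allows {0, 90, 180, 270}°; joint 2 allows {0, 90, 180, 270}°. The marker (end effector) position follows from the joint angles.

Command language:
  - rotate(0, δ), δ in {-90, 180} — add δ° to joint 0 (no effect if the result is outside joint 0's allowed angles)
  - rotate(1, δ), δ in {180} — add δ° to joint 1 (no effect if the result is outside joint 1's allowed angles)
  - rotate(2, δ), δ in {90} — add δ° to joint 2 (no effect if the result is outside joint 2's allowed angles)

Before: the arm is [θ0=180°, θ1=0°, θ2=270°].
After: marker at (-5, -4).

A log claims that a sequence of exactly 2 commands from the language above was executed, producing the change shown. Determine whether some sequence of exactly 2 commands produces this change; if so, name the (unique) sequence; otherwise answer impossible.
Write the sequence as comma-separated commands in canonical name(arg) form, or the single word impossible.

begin: [θ0=180°, θ1=0°, θ2=270°]
t=1 rotate(2, 90) ⇒ [θ0=180°, θ1=0°, θ2=0°]
t=2 rotate(2, 90) ⇒ [θ0=180°, θ1=0°, θ2=90°]
no other 2-command option fits: unique.

rotate(2, 90), rotate(2, 90)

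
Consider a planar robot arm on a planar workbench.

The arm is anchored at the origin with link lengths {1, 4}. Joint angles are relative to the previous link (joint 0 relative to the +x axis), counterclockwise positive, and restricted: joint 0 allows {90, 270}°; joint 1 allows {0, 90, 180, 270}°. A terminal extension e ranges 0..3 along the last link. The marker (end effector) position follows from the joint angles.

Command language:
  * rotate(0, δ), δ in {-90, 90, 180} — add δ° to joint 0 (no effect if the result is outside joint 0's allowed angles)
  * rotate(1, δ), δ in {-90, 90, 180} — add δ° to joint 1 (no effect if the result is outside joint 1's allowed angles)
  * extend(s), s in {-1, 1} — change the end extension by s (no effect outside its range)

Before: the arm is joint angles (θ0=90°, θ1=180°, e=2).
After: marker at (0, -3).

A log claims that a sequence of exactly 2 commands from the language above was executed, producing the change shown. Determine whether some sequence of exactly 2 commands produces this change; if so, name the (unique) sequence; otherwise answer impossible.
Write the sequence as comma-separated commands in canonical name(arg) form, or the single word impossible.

extend(-1), extend(-1)

t0: joint angles (θ0=90°, θ1=180°, e=2)
t=1 extend(-1) ⇒ joint angles (θ0=90°, θ1=180°, e=1)
t=2 extend(-1) ⇒ joint angles (θ0=90°, θ1=180°, e=0)
uniquely the one of 64 2-step routes that fits.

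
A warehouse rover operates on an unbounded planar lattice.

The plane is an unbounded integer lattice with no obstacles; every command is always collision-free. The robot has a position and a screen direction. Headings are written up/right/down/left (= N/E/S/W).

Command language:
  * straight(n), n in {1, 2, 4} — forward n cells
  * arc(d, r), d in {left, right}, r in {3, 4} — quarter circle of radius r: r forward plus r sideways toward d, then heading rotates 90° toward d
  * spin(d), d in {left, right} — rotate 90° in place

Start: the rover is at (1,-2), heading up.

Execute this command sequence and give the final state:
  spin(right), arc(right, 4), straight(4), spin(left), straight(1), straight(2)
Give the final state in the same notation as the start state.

from: at (1,-2), heading up
1. spin(right) → at (1,-2), heading right
2. arc(right, 4) → at (5,-6), heading down
3. straight(4) → at (5,-10), heading down
4. spin(left) → at (5,-10), heading right
5. straight(1) → at (6,-10), heading right
6. straight(2) → at (8,-10), heading right

at (8,-10), heading right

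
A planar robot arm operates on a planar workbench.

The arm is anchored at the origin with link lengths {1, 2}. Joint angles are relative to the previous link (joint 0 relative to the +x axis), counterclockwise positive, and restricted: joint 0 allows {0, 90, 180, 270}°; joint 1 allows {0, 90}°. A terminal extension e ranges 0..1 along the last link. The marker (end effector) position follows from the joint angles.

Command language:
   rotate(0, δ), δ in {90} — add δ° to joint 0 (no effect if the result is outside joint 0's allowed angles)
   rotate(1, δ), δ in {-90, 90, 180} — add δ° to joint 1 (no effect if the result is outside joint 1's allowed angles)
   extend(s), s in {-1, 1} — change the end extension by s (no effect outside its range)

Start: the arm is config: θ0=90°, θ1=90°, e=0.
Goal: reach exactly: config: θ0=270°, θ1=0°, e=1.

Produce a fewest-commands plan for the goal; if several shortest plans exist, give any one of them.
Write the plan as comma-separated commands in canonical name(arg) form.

t0: config: θ0=90°, θ1=90°, e=0
[1] after rotate(1, -90): config: θ0=90°, θ1=0°, e=0
[2] after rotate(0, 90): config: θ0=180°, θ1=0°, e=0
[3] after rotate(0, 90): config: θ0=270°, θ1=0°, e=0
[4] after extend(1): config: θ0=270°, θ1=0°, e=1
nothing shorter than 4 reaches the goal.

rotate(1, -90), rotate(0, 90), rotate(0, 90), extend(1)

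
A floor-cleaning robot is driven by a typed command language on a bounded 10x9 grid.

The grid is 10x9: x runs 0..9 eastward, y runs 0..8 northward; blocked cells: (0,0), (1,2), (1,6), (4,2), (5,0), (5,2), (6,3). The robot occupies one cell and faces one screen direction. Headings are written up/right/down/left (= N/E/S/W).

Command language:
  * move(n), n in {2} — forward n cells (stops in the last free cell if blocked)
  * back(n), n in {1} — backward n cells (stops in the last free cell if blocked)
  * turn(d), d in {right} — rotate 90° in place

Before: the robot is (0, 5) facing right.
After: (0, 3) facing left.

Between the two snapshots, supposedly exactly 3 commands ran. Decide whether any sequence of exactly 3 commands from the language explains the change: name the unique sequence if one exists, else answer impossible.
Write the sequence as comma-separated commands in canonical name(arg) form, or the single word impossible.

key: position moved to (0,3) AND the heading swung to W — translation plus rotation needed
from: (0, 5) facing right
[1] after turn(right): (0, 5) facing down
[2] after move(2): (0, 3) facing down
[3] after turn(right): (0, 3) facing left
no other 3-command option fits: unique.

turn(right), move(2), turn(right)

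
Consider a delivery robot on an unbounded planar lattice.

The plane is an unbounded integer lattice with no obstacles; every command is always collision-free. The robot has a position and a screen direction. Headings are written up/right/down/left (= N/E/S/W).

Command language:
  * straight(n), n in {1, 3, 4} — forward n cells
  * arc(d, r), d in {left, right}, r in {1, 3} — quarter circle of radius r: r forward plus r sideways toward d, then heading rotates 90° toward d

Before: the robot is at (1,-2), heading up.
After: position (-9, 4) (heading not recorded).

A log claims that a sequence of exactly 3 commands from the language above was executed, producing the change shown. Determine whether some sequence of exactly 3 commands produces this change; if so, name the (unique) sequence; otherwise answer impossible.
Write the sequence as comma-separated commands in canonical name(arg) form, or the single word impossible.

key: running arc(right, 3) before arc(left, 3) would end elsewhere — order is forced
initial: at (1,-2), heading up
step 1 (arc(left, 3)): at (-2,1), heading left
step 2 (straight(4)): at (-6,1), heading left
step 3 (arc(right, 3)): at (-9,4), heading up
no other 3-command option fits: unique.

arc(left, 3), straight(4), arc(right, 3)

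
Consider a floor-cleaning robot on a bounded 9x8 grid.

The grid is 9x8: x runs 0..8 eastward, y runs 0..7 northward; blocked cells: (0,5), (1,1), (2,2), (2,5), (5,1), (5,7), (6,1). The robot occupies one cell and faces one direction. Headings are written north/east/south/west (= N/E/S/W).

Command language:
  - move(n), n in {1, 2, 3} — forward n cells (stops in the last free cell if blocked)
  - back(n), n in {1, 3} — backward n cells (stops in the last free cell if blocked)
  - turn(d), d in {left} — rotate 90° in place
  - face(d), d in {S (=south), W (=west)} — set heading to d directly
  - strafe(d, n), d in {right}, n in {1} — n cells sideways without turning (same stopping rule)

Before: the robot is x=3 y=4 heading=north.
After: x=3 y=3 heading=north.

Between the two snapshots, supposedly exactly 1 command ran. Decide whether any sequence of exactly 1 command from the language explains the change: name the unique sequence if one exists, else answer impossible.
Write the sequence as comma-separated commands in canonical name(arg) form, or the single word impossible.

back(1)

key: heading stays N — the single command does not turn
t0: x=3 y=4 heading=north
1. back(1) → x=3 y=3 heading=north
no rival 1-sequence matches.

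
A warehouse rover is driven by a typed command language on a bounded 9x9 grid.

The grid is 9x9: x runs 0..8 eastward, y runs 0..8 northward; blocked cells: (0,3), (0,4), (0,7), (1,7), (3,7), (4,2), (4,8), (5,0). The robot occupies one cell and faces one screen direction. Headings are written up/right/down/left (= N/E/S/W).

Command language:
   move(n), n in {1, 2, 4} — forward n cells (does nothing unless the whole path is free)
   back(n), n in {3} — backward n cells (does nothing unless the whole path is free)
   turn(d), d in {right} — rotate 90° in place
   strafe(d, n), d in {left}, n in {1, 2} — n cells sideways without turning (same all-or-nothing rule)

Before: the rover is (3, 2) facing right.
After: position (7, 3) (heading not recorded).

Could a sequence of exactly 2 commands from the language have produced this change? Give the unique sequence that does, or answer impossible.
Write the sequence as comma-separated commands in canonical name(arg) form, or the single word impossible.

strafe(left, 1), move(4)

key: order matters: swapping strafe(left, 1) and move(4) lands elsewhere
initial: (3, 2) facing right
step 1 (strafe(left, 1)): (3, 3) facing right
step 2 (move(4)): (7, 3) facing right
no rival 2-sequence matches.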